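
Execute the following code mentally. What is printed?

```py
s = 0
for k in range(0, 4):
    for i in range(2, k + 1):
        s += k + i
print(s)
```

15

k=2,i=2: s = 0+4 = 4
k=3,i=2: s = 4+5 = 9
k=3,i=3: s = 9+6 = 15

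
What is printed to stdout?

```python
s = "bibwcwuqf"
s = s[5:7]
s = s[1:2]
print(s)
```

u

slice [5:7] → 'wu'
slice [1:2] → 'u'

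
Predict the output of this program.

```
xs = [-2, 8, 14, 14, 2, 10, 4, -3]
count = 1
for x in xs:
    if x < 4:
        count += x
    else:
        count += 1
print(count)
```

3

x=-2: <4, count = 1+(-2) = -1
x=8: not <4, count = (-1)+1 = 0
x=14: not <4, count = 0+1 = 1
x=14: not <4, count = 1+1 = 2
x=2: <4, count = 2+2 = 4
x=10: not <4, count = 4+1 = 5
x=4: not <4, count = 5+1 = 6
x=-3: <4, count = 6+(-3) = 3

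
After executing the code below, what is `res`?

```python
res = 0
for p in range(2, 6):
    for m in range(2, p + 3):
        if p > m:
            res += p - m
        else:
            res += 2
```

p=2,m=2: not 2>2, res = 0+2 = 2
p=2,m=3: not 2>3, res = 2+2 = 4
p=2,m=4: not 2>4, res = 4+2 = 6
p=3,m=2: 3>2, res = 6+1 = 7
p=3,m=3: not 3>3, res = 7+2 = 9
p=3,m=4: not 3>4, res = 9+2 = 11
p=3,m=5: not 3>5, res = 11+2 = 13
p=4,m=2: 4>2, res = 13+2 = 15
p=4,m=3: 4>3, res = 15+1 = 16
p=4,m=4: not 4>4, res = 16+2 = 18
p=4,m=5: not 4>5, res = 18+2 = 20
p=4,m=6: not 4>6, res = 20+2 = 22
p=5,m=2: 5>2, res = 22+3 = 25
p=5,m=3: 5>3, res = 25+2 = 27
p=5,m=4: 5>4, res = 27+1 = 28
p=5,m=5: not 5>5, res = 28+2 = 30
p=5,m=6: not 5>6, res = 30+2 = 32
p=5,m=7: not 5>7, res = 32+2 = 34

34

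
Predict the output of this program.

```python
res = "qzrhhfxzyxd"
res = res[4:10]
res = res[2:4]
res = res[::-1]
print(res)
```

zx

slice [4:10] → 'hfxzyx'
slice [2:4] → 'xz'
reverse → 'zx'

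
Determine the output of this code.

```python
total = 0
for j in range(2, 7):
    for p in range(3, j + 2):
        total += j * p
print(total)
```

315

j=2,p=3: total = 0+6 = 6
j=3,p=3: total = 6+9 = 15
j=3,p=4: total = 15+12 = 27
j=4,p=3: total = 27+12 = 39
j=4,p=4: total = 39+16 = 55
j=4,p=5: total = 55+20 = 75
j=5,p=3: total = 75+15 = 90
j=5,p=4: total = 90+20 = 110
j=5,p=5: total = 110+25 = 135
j=5,p=6: total = 135+30 = 165
j=6,p=3: total = 165+18 = 183
j=6,p=4: total = 183+24 = 207
j=6,p=5: total = 207+30 = 237
j=6,p=6: total = 237+36 = 273
j=6,p=7: total = 273+42 = 315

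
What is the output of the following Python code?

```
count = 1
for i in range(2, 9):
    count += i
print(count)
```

36

i=2: count = 1+2 = 3
i=3: count = 3+3 = 6
i=4: count = 6+4 = 10
i=5: count = 10+5 = 15
i=6: count = 15+6 = 21
i=7: count = 21+7 = 28
i=8: count = 28+8 = 36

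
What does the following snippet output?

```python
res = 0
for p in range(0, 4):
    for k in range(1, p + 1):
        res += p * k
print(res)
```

25

p=1,k=1: res = 0+1 = 1
p=2,k=1: res = 1+2 = 3
p=2,k=2: res = 3+4 = 7
p=3,k=1: res = 7+3 = 10
p=3,k=2: res = 10+6 = 16
p=3,k=3: res = 16+9 = 25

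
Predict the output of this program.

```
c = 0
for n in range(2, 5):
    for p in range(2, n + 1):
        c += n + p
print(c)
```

n=2,p=2: c = 0+4 = 4
n=3,p=2: c = 4+5 = 9
n=3,p=3: c = 9+6 = 15
n=4,p=2: c = 15+6 = 21
n=4,p=3: c = 21+7 = 28
n=4,p=4: c = 28+8 = 36

36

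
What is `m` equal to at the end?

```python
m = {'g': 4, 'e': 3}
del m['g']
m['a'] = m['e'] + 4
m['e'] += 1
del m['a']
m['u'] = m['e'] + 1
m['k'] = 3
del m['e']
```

del 'g' → {'e': 3}
m['a'] = m['e']+4 = 7 → {'e': 3, 'a': 7}
m['e'] = 3+1 = 4 → {'e': 4, 'a': 7}
del 'a' → {'e': 4}
m['u'] = m['e']+1 = 5 → {'e': 4, 'u': 5}
m['k'] = 3 → {'e': 4, 'u': 5, 'k': 3}
del 'e' → {'u': 5, 'k': 3}

{'u': 5, 'k': 3}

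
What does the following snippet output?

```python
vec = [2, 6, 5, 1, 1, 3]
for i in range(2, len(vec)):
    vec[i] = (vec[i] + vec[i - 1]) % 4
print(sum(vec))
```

12

i=2: vec[2] = (5+6)%4 = 3 → [2, 6, 3, 1, 1, 3]
i=3: vec[3] = (1+3)%4 = 0 → [2, 6, 3, 0, 1, 3]
i=4: vec[4] = (1+0)%4 = 1 → [2, 6, 3, 0, 1, 3]
i=5: vec[5] = (3+1)%4 = 0 → [2, 6, 3, 0, 1, 0]
sum = 12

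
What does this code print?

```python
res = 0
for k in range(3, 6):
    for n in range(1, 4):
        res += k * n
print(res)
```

72

k=3,n=1: res = 0+3 = 3
k=3,n=2: res = 3+6 = 9
k=3,n=3: res = 9+9 = 18
k=4,n=1: res = 18+4 = 22
k=4,n=2: res = 22+8 = 30
k=4,n=3: res = 30+12 = 42
k=5,n=1: res = 42+5 = 47
k=5,n=2: res = 47+10 = 57
k=5,n=3: res = 57+15 = 72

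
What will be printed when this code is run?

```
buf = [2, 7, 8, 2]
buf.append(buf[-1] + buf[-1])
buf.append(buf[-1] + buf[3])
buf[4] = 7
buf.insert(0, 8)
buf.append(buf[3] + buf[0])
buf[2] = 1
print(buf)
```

[8, 2, 1, 8, 2, 7, 6, 16]

append buf[-1]+buf[-1] = 2+2 = 4 → [2, 7, 8, 2, 4]
append buf[-1]+buf[3] = 4+2 = 6 → [2, 7, 8, 2, 4, 6]
buf[4] = 7 → [2, 7, 8, 2, 7, 6]
insert 8 at 0 → [8, 2, 7, 8, 2, 7, 6]
append buf[3]+buf[0] = 8+8 = 16 → [8, 2, 7, 8, 2, 7, 6, 16]
buf[2] = 1 → [8, 2, 1, 8, 2, 7, 6, 16]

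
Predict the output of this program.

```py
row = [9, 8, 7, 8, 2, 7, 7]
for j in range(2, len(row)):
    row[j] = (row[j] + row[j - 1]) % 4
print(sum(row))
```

27

j=2: row[2] = (7+8)%4 = 3 → [9, 8, 3, 8, 2, 7, 7]
j=3: row[3] = (8+3)%4 = 3 → [9, 8, 3, 3, 2, 7, 7]
j=4: row[4] = (2+3)%4 = 1 → [9, 8, 3, 3, 1, 7, 7]
j=5: row[5] = (7+1)%4 = 0 → [9, 8, 3, 3, 1, 0, 7]
j=6: row[6] = (7+0)%4 = 3 → [9, 8, 3, 3, 1, 0, 3]
sum = 27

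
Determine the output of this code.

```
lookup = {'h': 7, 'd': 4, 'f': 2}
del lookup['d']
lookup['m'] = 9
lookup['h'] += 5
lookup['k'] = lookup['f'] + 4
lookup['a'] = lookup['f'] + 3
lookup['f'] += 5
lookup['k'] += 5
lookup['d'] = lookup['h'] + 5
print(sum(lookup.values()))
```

del 'd' → {'h': 7, 'f': 2}
lookup['m'] = 9 → {'h': 7, 'f': 2, 'm': 9}
lookup['h'] = 7+5 = 12 → {'h': 12, 'f': 2, 'm': 9}
lookup['k'] = lookup['f']+4 = 6 → {'h': 12, 'f': 2, 'm': 9, 'k': 6}
lookup['a'] = lookup['f']+3 = 5 → {'h': 12, 'f': 2, 'm': 9, 'k': 6, 'a': 5}
lookup['f'] = 2+5 = 7 → {'h': 12, 'f': 7, 'm': 9, 'k': 6, 'a': 5}
lookup['k'] = 6+5 = 11 → {'h': 12, 'f': 7, 'm': 9, 'k': 11, 'a': 5}
lookup['d'] = lookup['h']+5 = 17 → {'h': 12, 'f': 7, 'm': 9, 'k': 11, 'a': 5, 'd': 17}
sum of values = 61

61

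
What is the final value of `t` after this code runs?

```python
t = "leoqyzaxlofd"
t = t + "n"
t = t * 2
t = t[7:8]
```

+ 'n' → 'leoqyzaxlofdn'
repeat ×2 → 'leoqyzaxlofdnleoqyzaxlofdn'
slice [7:8] → 'x'

'x'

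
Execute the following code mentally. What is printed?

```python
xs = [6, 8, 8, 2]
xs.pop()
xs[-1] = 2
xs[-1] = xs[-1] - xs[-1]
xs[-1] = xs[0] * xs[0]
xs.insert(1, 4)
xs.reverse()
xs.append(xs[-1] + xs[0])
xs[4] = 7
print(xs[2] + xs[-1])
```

pop() removes 2 → [6, 8, 8]
xs[-1] = 2 → [6, 8, 2]
xs[-1] = xs[-1]-xs[-1] = 2-2 = 0 → [6, 8, 0]
xs[-1] = xs[0]*xs[0] = 6*6 = 36 → [6, 8, 36]
insert 4 at 1 → [6, 4, 8, 36]
reverse → [36, 8, 4, 6]
append xs[-1]+xs[0] = 6+36 = 42 → [36, 8, 4, 6, 42]
xs[4] = 7 → [36, 8, 4, 6, 7]
xs[2]+xs[-1] = 4+7 = 11

11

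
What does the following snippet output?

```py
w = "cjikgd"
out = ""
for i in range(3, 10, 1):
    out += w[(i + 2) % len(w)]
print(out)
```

i=3: add w[5]='d' → 'd'
i=4: add w[0]='c' → 'dc'
i=5: add w[1]='j' → 'dcj'
i=6: add w[2]='i' → 'dcji'
i=7: add w[3]='k' → 'dcjik'
i=8: add w[4]='g' → 'dcjikg'
i=9: add w[5]='d' → 'dcjikgd'

dcjikgd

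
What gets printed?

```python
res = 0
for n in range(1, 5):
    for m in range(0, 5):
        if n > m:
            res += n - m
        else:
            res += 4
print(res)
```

n=1,m=0: 1>0, res = 0+1 = 1
n=1,m=1: not 1>1, res = 1+4 = 5
n=1,m=2: not 1>2, res = 5+4 = 9
n=1,m=3: not 1>3, res = 9+4 = 13
n=1,m=4: not 1>4, res = 13+4 = 17
n=2,m=0: 2>0, res = 17+2 = 19
n=2,m=1: 2>1, res = 19+1 = 20
n=2,m=2: not 2>2, res = 20+4 = 24
n=2,m=3: not 2>3, res = 24+4 = 28
n=2,m=4: not 2>4, res = 28+4 = 32
n=3,m=0: 3>0, res = 32+3 = 35
n=3,m=1: 3>1, res = 35+2 = 37
n=3,m=2: 3>2, res = 37+1 = 38
n=3,m=3: not 3>3, res = 38+4 = 42
n=3,m=4: not 3>4, res = 42+4 = 46
n=4,m=0: 4>0, res = 46+4 = 50
n=4,m=1: 4>1, res = 50+3 = 53
n=4,m=2: 4>2, res = 53+2 = 55
n=4,m=3: 4>3, res = 55+1 = 56
n=4,m=4: not 4>4, res = 56+4 = 60

60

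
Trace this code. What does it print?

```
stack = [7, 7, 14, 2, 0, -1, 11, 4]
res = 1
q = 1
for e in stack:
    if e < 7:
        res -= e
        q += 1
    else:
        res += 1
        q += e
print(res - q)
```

-44

e=7: not <7, res = 1+1 = 2; q=8
e=7: not <7, res = 2+1 = 3; q=15
e=14: not <7, res = 3+1 = 4; q=29
e=2: <7, res = 4-2 = 2; q=30
e=0: <7, res = 2-0 = 2; q=31
e=-1: <7, res = 2-(-1) = 3; q=32
e=11: not <7, res = 3+1 = 4; q=43
e=4: <7, res = 4-4 = 0; q=44
res-q = 0-44 = -44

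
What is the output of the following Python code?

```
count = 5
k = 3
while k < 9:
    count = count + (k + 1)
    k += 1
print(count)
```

44

k=3: count = 5+4 = 9
k=4: count = 9+5 = 14
k=5: count = 14+6 = 20
k=6: count = 20+7 = 27
k=7: count = 27+8 = 35
k=8: count = 35+9 = 44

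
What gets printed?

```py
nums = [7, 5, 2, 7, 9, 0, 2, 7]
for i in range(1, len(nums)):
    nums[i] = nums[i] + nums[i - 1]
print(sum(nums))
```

i=1: nums[1] = 5+7 = 12 → [7, 12, 2, 7, 9, 0, 2, 7]
i=2: nums[2] = 2+12 = 14 → [7, 12, 14, 7, 9, 0, 2, 7]
i=3: nums[3] = 7+14 = 21 → [7, 12, 14, 21, 9, 0, 2, 7]
i=4: nums[4] = 9+21 = 30 → [7, 12, 14, 21, 30, 0, 2, 7]
i=5: nums[5] = 0+30 = 30 → [7, 12, 14, 21, 30, 30, 2, 7]
i=6: nums[6] = 2+30 = 32 → [7, 12, 14, 21, 30, 30, 32, 7]
i=7: nums[7] = 7+32 = 39 → [7, 12, 14, 21, 30, 30, 32, 39]
sum = 185

185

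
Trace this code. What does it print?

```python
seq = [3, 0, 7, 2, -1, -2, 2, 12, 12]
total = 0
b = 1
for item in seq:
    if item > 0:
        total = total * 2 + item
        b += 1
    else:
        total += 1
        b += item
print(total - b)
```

item=3: >0, total = 0*2+3 = 3; b=2
item=0: not >0, total = 3+1 = 4; b=2
item=7: >0, total = 4*2+7 = 15; b=3
item=2: >0, total = 15*2+2 = 32; b=4
item=-1: not >0, total = 32+1 = 33; b=3
item=-2: not >0, total = 33+1 = 34; b=1
item=2: >0, total = 34*2+2 = 70; b=2
item=12: >0, total = 70*2+12 = 152; b=3
item=12: >0, total = 152*2+12 = 316; b=4
total-b = 316-4 = 312

312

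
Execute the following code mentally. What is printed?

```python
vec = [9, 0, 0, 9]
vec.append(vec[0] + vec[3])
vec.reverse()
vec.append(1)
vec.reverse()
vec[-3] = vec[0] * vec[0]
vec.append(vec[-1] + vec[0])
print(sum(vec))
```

57

append vec[0]+vec[3] = 9+9 = 18 → [9, 0, 0, 9, 18]
reverse → [18, 9, 0, 0, 9]
append 1 → [18, 9, 0, 0, 9, 1]
reverse → [1, 9, 0, 0, 9, 18]
vec[-3] = vec[0]*vec[0] = 1*1 = 1 → [1, 9, 0, 1, 9, 18]
append vec[-1]+vec[0] = 18+1 = 19 → [1, 9, 0, 1, 9, 18, 19]
sum = 57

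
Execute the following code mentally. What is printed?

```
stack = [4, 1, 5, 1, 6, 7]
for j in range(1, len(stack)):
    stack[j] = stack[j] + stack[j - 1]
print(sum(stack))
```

71

j=1: stack[1] = 1+4 = 5 → [4, 5, 5, 1, 6, 7]
j=2: stack[2] = 5+5 = 10 → [4, 5, 10, 1, 6, 7]
j=3: stack[3] = 1+10 = 11 → [4, 5, 10, 11, 6, 7]
j=4: stack[4] = 6+11 = 17 → [4, 5, 10, 11, 17, 7]
j=5: stack[5] = 7+17 = 24 → [4, 5, 10, 11, 17, 24]
sum = 71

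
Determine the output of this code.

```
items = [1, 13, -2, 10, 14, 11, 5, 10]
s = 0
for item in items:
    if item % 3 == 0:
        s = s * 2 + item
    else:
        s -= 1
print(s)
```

-8

item=1: not %3==0, s = 0-1 = -1
item=13: not %3==0, s = (-1)-1 = -2
item=-2: not %3==0, s = (-2)-1 = -3
item=10: not %3==0, s = (-3)-1 = -4
item=14: not %3==0, s = (-4)-1 = -5
item=11: not %3==0, s = (-5)-1 = -6
item=5: not %3==0, s = (-6)-1 = -7
item=10: not %3==0, s = (-7)-1 = -8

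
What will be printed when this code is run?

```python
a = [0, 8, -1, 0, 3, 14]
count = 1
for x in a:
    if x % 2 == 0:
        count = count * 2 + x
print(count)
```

62

x=0: even, count = 1*2+0 = 2
x=8: even, count = 2*2+8 = 12
x=-1: not even
x=0: even, count = 12*2+0 = 24
x=3: not even
x=14: even, count = 24*2+14 = 62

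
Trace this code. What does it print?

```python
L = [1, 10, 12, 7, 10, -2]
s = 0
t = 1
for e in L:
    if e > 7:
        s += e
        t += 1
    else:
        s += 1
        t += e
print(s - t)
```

25

e=1: not >7, s = 0+1 = 1; t=2
e=10: >7, s = 1+10 = 11; t=3
e=12: >7, s = 11+12 = 23; t=4
e=7: not >7, s = 23+1 = 24; t=11
e=10: >7, s = 24+10 = 34; t=12
e=-2: not >7, s = 34+1 = 35; t=10
s-t = 35-10 = 25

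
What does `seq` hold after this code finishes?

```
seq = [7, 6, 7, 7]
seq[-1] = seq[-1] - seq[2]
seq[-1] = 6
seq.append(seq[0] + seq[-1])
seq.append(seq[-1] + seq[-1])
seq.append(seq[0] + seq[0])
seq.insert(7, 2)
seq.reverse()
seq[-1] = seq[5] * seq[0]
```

[2, 14, 26, 13, 6, 7, 6, 14]

seq[-1] = seq[-1]-seq[2] = 7-7 = 0 → [7, 6, 7, 0]
seq[-1] = 6 → [7, 6, 7, 6]
append seq[0]+seq[-1] = 7+6 = 13 → [7, 6, 7, 6, 13]
append seq[-1]+seq[-1] = 13+13 = 26 → [7, 6, 7, 6, 13, 26]
append seq[0]+seq[0] = 7+7 = 14 → [7, 6, 7, 6, 13, 26, 14]
insert 2 at 7 → [7, 6, 7, 6, 13, 26, 14, 2]
reverse → [2, 14, 26, 13, 6, 7, 6, 7]
seq[-1] = seq[5]*seq[0] = 7*2 = 14 → [2, 14, 26, 13, 6, 7, 6, 14]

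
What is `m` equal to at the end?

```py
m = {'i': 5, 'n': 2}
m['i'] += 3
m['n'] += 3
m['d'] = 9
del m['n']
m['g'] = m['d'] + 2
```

m['i'] = 5+3 = 8 → {'i': 8, 'n': 2}
m['n'] = 2+3 = 5 → {'i': 8, 'n': 5}
m['d'] = 9 → {'i': 8, 'n': 5, 'd': 9}
del 'n' → {'i': 8, 'd': 9}
m['g'] = m['d']+2 = 11 → {'i': 8, 'd': 9, 'g': 11}

{'i': 8, 'd': 9, 'g': 11}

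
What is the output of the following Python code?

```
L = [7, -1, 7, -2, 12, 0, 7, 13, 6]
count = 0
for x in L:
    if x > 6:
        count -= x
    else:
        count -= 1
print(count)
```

x=7: >6, count = 0-7 = -7
x=-1: not >6, count = (-7)-1 = -8
x=7: >6, count = (-8)-7 = -15
x=-2: not >6, count = (-15)-1 = -16
x=12: >6, count = (-16)-12 = -28
x=0: not >6, count = (-28)-1 = -29
x=7: >6, count = (-29)-7 = -36
x=13: >6, count = (-36)-13 = -49
x=6: not >6, count = (-49)-1 = -50

-50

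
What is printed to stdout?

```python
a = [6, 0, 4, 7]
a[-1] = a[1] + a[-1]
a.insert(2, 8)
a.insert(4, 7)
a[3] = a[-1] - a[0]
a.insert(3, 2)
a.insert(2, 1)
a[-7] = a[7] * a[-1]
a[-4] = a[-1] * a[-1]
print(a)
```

[6, 49, 1, 8, 49, 1, 7, 7]

a[-1] = a[1]+a[-1] = 0+7 = 7 → [6, 0, 4, 7]
insert 8 at 2 → [6, 0, 8, 4, 7]
insert 7 at 4 → [6, 0, 8, 4, 7, 7]
a[3] = a[-1]-a[0] = 7-6 = 1 → [6, 0, 8, 1, 7, 7]
insert 2 at 3 → [6, 0, 8, 2, 1, 7, 7]
insert 1 at 2 → [6, 0, 1, 8, 2, 1, 7, 7]
a[-7] = a[7]*a[-1] = 7*7 = 49 → [6, 49, 1, 8, 2, 1, 7, 7]
a[-4] = a[-1]*a[-1] = 7*7 = 49 → [6, 49, 1, 8, 49, 1, 7, 7]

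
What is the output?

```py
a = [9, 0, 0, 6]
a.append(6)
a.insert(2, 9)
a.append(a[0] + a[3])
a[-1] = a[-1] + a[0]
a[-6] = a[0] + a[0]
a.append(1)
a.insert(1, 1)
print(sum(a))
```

append 6 → [9, 0, 0, 6, 6]
insert 9 at 2 → [9, 0, 9, 0, 6, 6]
append a[0]+a[3] = 9+0 = 9 → [9, 0, 9, 0, 6, 6, 9]
a[-1] = a[-1]+a[0] = 9+9 = 18 → [9, 0, 9, 0, 6, 6, 18]
a[-6] = a[0]+a[0] = 9+9 = 18 → [9, 18, 9, 0, 6, 6, 18]
append 1 → [9, 18, 9, 0, 6, 6, 18, 1]
insert 1 at 1 → [9, 1, 18, 9, 0, 6, 6, 18, 1]
sum = 68

68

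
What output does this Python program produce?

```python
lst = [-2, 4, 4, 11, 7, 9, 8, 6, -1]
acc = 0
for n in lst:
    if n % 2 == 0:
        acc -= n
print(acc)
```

-20

n=-2: even, acc = 0-(-2) = 2
n=4: even, acc = 2-4 = -2
n=4: even, acc = (-2)-4 = -6
n=11: not even
n=7: not even
n=9: not even
n=8: even, acc = (-6)-8 = -14
n=6: even, acc = (-14)-6 = -20
n=-1: not even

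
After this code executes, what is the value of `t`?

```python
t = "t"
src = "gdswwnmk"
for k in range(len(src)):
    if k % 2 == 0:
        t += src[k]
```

k=0: add 'g' → 'tg'
k=1: skip
k=2: add 's' → 'tgs'
k=3: skip
k=4: add 'w' → 'tgsw'
k=5: skip
k=6: add 'm' → 'tgswm'
k=7: skip

'tgswm'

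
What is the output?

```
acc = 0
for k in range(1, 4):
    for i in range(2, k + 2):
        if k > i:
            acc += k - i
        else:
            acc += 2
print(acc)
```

k=1,i=2: not 1>2, acc = 0+2 = 2
k=2,i=2: not 2>2, acc = 2+2 = 4
k=2,i=3: not 2>3, acc = 4+2 = 6
k=3,i=2: 3>2, acc = 6+1 = 7
k=3,i=3: not 3>3, acc = 7+2 = 9
k=3,i=4: not 3>4, acc = 9+2 = 11

11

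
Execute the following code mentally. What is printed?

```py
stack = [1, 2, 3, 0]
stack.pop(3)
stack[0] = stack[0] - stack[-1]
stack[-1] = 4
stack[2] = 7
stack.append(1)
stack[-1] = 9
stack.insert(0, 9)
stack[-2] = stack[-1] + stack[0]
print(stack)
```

[9, -2, 2, 18, 9]

pop(3) removes 0 → [1, 2, 3]
stack[0] = stack[0]-stack[-1] = 1-3 = -2 → [-2, 2, 3]
stack[-1] = 4 → [-2, 2, 4]
stack[2] = 7 → [-2, 2, 7]
append 1 → [-2, 2, 7, 1]
stack[-1] = 9 → [-2, 2, 7, 9]
insert 9 at 0 → [9, -2, 2, 7, 9]
stack[-2] = stack[-1]+stack[0] = 9+9 = 18 → [9, -2, 2, 18, 9]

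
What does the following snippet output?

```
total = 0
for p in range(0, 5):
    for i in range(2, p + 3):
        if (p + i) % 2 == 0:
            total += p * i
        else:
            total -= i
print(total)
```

p=0,i=2: even sum, total = 0+0 = 0
p=1,i=2: odd sum, total = 0-2 = -2
p=1,i=3: even sum, total = (-2)+3 = 1
p=2,i=2: even sum, total = 1+4 = 5
p=2,i=3: odd sum, total = 5-3 = 2
p=2,i=4: even sum, total = 2+8 = 10
p=3,i=2: odd sum, total = 10-2 = 8
p=3,i=3: even sum, total = 8+9 = 17
p=3,i=4: odd sum, total = 17-4 = 13
p=3,i=5: even sum, total = 13+15 = 28
p=4,i=2: even sum, total = 28+8 = 36
p=4,i=3: odd sum, total = 36-3 = 33
p=4,i=4: even sum, total = 33+16 = 49
p=4,i=5: odd sum, total = 49-5 = 44
p=4,i=6: even sum, total = 44+24 = 68

68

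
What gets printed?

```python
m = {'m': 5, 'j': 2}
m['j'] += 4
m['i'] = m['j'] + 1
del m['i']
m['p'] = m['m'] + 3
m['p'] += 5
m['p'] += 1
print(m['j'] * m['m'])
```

m['j'] = 2+4 = 6 → {'m': 5, 'j': 6}
m['i'] = m['j']+1 = 7 → {'m': 5, 'j': 6, 'i': 7}
del 'i' → {'m': 5, 'j': 6}
m['p'] = m['m']+3 = 8 → {'m': 5, 'j': 6, 'p': 8}
m['p'] = 8+5 = 13 → {'m': 5, 'j': 6, 'p': 13}
m['p'] = 13+1 = 14 → {'m': 5, 'j': 6, 'p': 14}
m['j']*m['m'] = 6*5 = 30

30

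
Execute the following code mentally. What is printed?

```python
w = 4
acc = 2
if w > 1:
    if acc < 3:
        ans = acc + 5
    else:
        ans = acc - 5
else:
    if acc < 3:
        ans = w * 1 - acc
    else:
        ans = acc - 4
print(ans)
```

w=4, acc=2
w > 1 is True; acc < 3 is True
→ ans = acc + 5 = 7

7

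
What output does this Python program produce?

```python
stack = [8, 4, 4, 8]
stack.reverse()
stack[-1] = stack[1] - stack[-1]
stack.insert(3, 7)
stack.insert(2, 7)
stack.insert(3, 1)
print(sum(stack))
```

27

reverse → [8, 4, 4, 8]
stack[-1] = stack[1]-stack[-1] = 4-8 = -4 → [8, 4, 4, -4]
insert 7 at 3 → [8, 4, 4, 7, -4]
insert 7 at 2 → [8, 4, 7, 4, 7, -4]
insert 1 at 3 → [8, 4, 7, 1, 4, 7, -4]
sum = 27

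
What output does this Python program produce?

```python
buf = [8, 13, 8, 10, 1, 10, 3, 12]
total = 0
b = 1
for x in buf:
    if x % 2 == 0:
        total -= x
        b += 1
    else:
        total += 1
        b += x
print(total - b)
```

-68

x=8: even, total = 0-8 = -8; b=2
x=13: not even, total = (-8)+1 = -7; b=15
x=8: even, total = (-7)-8 = -15; b=16
x=10: even, total = (-15)-10 = -25; b=17
x=1: not even, total = (-25)+1 = -24; b=18
x=10: even, total = (-24)-10 = -34; b=19
x=3: not even, total = (-34)+1 = -33; b=22
x=12: even, total = (-33)-12 = -45; b=23
total-b = (-45)-23 = -68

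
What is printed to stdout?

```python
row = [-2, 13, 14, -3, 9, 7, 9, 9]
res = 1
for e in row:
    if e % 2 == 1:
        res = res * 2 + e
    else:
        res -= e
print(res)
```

e=-2: not odd, res = 1-(-2) = 3
e=13: odd, res = 3*2+13 = 19
e=14: not odd, res = 19-14 = 5
e=-3: odd, res = 5*2+(-3) = 7
e=9: odd, res = 7*2+9 = 23
e=7: odd, res = 23*2+7 = 53
e=9: odd, res = 53*2+9 = 115
e=9: odd, res = 115*2+9 = 239

239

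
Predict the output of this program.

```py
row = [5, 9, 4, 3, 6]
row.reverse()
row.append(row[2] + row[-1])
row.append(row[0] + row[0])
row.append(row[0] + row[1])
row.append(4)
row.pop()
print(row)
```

reverse → [6, 3, 4, 9, 5]
append row[2]+row[-1] = 4+5 = 9 → [6, 3, 4, 9, 5, 9]
append row[0]+row[0] = 6+6 = 12 → [6, 3, 4, 9, 5, 9, 12]
append row[0]+row[1] = 6+3 = 9 → [6, 3, 4, 9, 5, 9, 12, 9]
append 4 → [6, 3, 4, 9, 5, 9, 12, 9, 4]
pop() removes 4 → [6, 3, 4, 9, 5, 9, 12, 9]

[6, 3, 4, 9, 5, 9, 12, 9]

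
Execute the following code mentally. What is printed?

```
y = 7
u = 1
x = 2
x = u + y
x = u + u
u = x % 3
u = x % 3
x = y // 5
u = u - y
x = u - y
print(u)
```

-5

x = 1+7 = 8
x = 1+1 = 2
u = 2%3 = 2
u = 2%3 = 2
x = 7//5 = 1
u = 2-7 = -5
x = (-5)-7 = -12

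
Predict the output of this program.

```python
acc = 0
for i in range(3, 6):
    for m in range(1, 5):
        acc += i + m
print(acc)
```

i=3,m=1: acc = 0+4 = 4
i=3,m=2: acc = 4+5 = 9
i=3,m=3: acc = 9+6 = 15
i=3,m=4: acc = 15+7 = 22
i=4,m=1: acc = 22+5 = 27
i=4,m=2: acc = 27+6 = 33
i=4,m=3: acc = 33+7 = 40
i=4,m=4: acc = 40+8 = 48
i=5,m=1: acc = 48+6 = 54
i=5,m=2: acc = 54+7 = 61
i=5,m=3: acc = 61+8 = 69
i=5,m=4: acc = 69+9 = 78

78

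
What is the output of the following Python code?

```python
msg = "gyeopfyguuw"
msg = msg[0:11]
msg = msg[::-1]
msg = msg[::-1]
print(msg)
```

gyeopfyguuw

slice [0:11] → 'gyeopfyguuw'
reverse → 'wuugyfpoeyg'
reverse → 'gyeopfyguuw'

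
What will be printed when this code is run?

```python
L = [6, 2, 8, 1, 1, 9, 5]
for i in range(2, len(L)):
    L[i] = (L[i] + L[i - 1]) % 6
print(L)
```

[6, 2, 4, 5, 0, 3, 2]

i=2: L[2] = (8+2)%6 = 4 → [6, 2, 4, 1, 1, 9, 5]
i=3: L[3] = (1+4)%6 = 5 → [6, 2, 4, 5, 1, 9, 5]
i=4: L[4] = (1+5)%6 = 0 → [6, 2, 4, 5, 0, 9, 5]
i=5: L[5] = (9+0)%6 = 3 → [6, 2, 4, 5, 0, 3, 5]
i=6: L[6] = (5+3)%6 = 2 → [6, 2, 4, 5, 0, 3, 2]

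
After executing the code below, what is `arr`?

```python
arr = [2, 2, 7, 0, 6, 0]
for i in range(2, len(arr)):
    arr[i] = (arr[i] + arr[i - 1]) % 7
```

[2, 2, 2, 2, 1, 1]

i=2: arr[2] = (7+2)%7 = 2 → [2, 2, 2, 0, 6, 0]
i=3: arr[3] = (0+2)%7 = 2 → [2, 2, 2, 2, 6, 0]
i=4: arr[4] = (6+2)%7 = 1 → [2, 2, 2, 2, 1, 0]
i=5: arr[5] = (0+1)%7 = 1 → [2, 2, 2, 2, 1, 1]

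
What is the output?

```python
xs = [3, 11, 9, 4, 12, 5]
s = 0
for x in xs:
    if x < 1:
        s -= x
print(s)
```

0

x=3: not <1
x=11: not <1
x=9: not <1
x=4: not <1
x=12: not <1
x=5: not <1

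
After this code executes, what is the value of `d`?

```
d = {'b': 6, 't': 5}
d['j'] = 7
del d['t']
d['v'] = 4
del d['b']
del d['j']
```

d['j'] = 7 → {'b': 6, 't': 5, 'j': 7}
del 't' → {'b': 6, 'j': 7}
d['v'] = 4 → {'b': 6, 'j': 7, 'v': 4}
del 'b' → {'j': 7, 'v': 4}
del 'j' → {'v': 4}

{'v': 4}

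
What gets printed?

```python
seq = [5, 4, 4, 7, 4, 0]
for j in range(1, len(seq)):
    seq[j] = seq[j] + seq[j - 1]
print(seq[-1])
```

24

j=1: seq[1] = 4+5 = 9 → [5, 9, 4, 7, 4, 0]
j=2: seq[2] = 4+9 = 13 → [5, 9, 13, 7, 4, 0]
j=3: seq[3] = 7+13 = 20 → [5, 9, 13, 20, 4, 0]
j=4: seq[4] = 4+20 = 24 → [5, 9, 13, 20, 24, 0]
j=5: seq[5] = 0+24 = 24 → [5, 9, 13, 20, 24, 24]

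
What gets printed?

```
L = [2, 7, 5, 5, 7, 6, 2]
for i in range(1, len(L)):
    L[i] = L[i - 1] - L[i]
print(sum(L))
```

-108

i=1: L[1] = 2-7 = -5 → [2, -5, 5, 5, 7, 6, 2]
i=2: L[2] = (-5)-5 = -10 → [2, -5, -10, 5, 7, 6, 2]
i=3: L[3] = (-10)-5 = -15 → [2, -5, -10, -15, 7, 6, 2]
i=4: L[4] = (-15)-7 = -22 → [2, -5, -10, -15, -22, 6, 2]
i=5: L[5] = (-22)-6 = -28 → [2, -5, -10, -15, -22, -28, 2]
i=6: L[6] = (-28)-2 = -30 → [2, -5, -10, -15, -22, -28, -30]
sum = -108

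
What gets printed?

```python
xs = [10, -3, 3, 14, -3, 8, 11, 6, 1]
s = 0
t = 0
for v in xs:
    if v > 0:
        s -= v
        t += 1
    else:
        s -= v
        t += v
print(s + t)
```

v=10: >0, s = 0-10 = -10; t=1
v=-3: not >0, s = (-10)-(-3) = -7; t=-2
v=3: >0, s = (-7)-3 = -10; t=-1
v=14: >0, s = (-10)-14 = -24; t=0
v=-3: not >0, s = (-24)-(-3) = -21; t=-3
v=8: >0, s = (-21)-8 = -29; t=-2
v=11: >0, s = (-29)-11 = -40; t=-1
v=6: >0, s = (-40)-6 = -46; t=0
v=1: >0, s = (-46)-1 = -47; t=1
s+t = (-47)+1 = -46

-46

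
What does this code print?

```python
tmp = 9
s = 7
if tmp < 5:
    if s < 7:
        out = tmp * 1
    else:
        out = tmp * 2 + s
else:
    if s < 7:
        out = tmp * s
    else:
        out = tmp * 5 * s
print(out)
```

tmp=9, s=7
tmp < 5 is False; s < 7 is False
→ out = tmp * 5 * s = 315

315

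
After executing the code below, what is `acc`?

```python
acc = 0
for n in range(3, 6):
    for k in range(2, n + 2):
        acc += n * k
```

n=3,k=2: acc = 0+6 = 6
n=3,k=3: acc = 6+9 = 15
n=3,k=4: acc = 15+12 = 27
n=4,k=2: acc = 27+8 = 35
n=4,k=3: acc = 35+12 = 47
n=4,k=4: acc = 47+16 = 63
n=4,k=5: acc = 63+20 = 83
n=5,k=2: acc = 83+10 = 93
n=5,k=3: acc = 93+15 = 108
n=5,k=4: acc = 108+20 = 128
n=5,k=5: acc = 128+25 = 153
n=5,k=6: acc = 153+30 = 183

183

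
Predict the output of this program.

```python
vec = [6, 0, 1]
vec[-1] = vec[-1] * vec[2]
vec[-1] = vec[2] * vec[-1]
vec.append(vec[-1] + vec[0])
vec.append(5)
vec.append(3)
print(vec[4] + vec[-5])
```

5

vec[-1] = vec[-1]*vec[2] = 1*1 = 1 → [6, 0, 1]
vec[-1] = vec[2]*vec[-1] = 1*1 = 1 → [6, 0, 1]
append vec[-1]+vec[0] = 1+6 = 7 → [6, 0, 1, 7]
append 5 → [6, 0, 1, 7, 5]
append 3 → [6, 0, 1, 7, 5, 3]
vec[4]+vec[-5] = 5+0 = 5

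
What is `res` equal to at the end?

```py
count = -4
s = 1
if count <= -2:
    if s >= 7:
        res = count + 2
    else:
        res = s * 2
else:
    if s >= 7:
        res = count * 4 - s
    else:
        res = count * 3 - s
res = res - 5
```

-3

count=-4, s=1
count <= -2 is True; s >= 7 is False
→ res = s * 2 = 2
res = 2-5 = -3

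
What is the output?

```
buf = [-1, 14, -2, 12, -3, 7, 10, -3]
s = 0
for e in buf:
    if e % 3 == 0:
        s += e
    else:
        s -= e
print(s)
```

e=-1: not %3==0, s = 0-(-1) = 1
e=14: not %3==0, s = 1-14 = -13
e=-2: not %3==0, s = (-13)-(-2) = -11
e=12: %3==0, s = (-11)+12 = 1
e=-3: %3==0, s = 1+(-3) = -2
e=7: not %3==0, s = (-2)-7 = -9
e=10: not %3==0, s = (-9)-10 = -19
e=-3: %3==0, s = (-19)+(-3) = -22

-22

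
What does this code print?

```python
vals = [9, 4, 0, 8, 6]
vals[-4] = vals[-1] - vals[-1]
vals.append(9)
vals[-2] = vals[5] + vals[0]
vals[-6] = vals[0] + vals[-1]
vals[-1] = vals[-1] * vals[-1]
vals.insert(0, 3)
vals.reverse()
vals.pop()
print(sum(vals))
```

125

vals[-4] = vals[-1]-vals[-1] = 6-6 = 0 → [9, 0, 0, 8, 6]
append 9 → [9, 0, 0, 8, 6, 9]
vals[-2] = vals[5]+vals[0] = 9+9 = 18 → [9, 0, 0, 8, 18, 9]
vals[-6] = vals[0]+vals[-1] = 9+9 = 18 → [18, 0, 0, 8, 18, 9]
vals[-1] = vals[-1]*vals[-1] = 9*9 = 81 → [18, 0, 0, 8, 18, 81]
insert 3 at 0 → [3, 18, 0, 0, 8, 18, 81]
reverse → [81, 18, 8, 0, 0, 18, 3]
pop() removes 3 → [81, 18, 8, 0, 0, 18]
sum = 125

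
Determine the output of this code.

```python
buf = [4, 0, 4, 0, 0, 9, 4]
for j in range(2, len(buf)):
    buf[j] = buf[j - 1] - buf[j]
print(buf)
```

[4, 0, -4, -4, -4, -13, -17]

j=2: buf[2] = 0-4 = -4 → [4, 0, -4, 0, 0, 9, 4]
j=3: buf[3] = (-4)-0 = -4 → [4, 0, -4, -4, 0, 9, 4]
j=4: buf[4] = (-4)-0 = -4 → [4, 0, -4, -4, -4, 9, 4]
j=5: buf[5] = (-4)-9 = -13 → [4, 0, -4, -4, -4, -13, 4]
j=6: buf[6] = (-13)-4 = -17 → [4, 0, -4, -4, -4, -13, -17]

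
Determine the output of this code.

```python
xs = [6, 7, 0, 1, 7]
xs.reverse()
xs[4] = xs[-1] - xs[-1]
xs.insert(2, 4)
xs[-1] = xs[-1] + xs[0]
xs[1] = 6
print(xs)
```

reverse → [7, 1, 0, 7, 6]
xs[4] = xs[-1]-xs[-1] = 6-6 = 0 → [7, 1, 0, 7, 0]
insert 4 at 2 → [7, 1, 4, 0, 7, 0]
xs[-1] = xs[-1]+xs[0] = 0+7 = 7 → [7, 1, 4, 0, 7, 7]
xs[1] = 6 → [7, 6, 4, 0, 7, 7]

[7, 6, 4, 0, 7, 7]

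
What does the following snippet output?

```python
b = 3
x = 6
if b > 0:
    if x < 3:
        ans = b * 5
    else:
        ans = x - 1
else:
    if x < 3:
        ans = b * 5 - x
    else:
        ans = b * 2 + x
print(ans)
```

5

b=3, x=6
b > 0 is True; x < 3 is False
→ ans = x - 1 = 5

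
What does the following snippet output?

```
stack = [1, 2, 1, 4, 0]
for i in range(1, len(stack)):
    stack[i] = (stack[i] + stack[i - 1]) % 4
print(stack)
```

[1, 3, 0, 0, 0]

i=1: stack[1] = (2+1)%4 = 3 → [1, 3, 1, 4, 0]
i=2: stack[2] = (1+3)%4 = 0 → [1, 3, 0, 4, 0]
i=3: stack[3] = (4+0)%4 = 0 → [1, 3, 0, 0, 0]
i=4: stack[4] = (0+0)%4 = 0 → [1, 3, 0, 0, 0]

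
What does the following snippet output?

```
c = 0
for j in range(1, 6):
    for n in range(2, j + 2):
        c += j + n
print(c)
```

j=1,n=2: c = 0+3 = 3
j=2,n=2: c = 3+4 = 7
j=2,n=3: c = 7+5 = 12
j=3,n=2: c = 12+5 = 17
j=3,n=3: c = 17+6 = 23
j=3,n=4: c = 23+7 = 30
j=4,n=2: c = 30+6 = 36
j=4,n=3: c = 36+7 = 43
j=4,n=4: c = 43+8 = 51
j=4,n=5: c = 51+9 = 60
j=5,n=2: c = 60+7 = 67
j=5,n=3: c = 67+8 = 75
j=5,n=4: c = 75+9 = 84
j=5,n=5: c = 84+10 = 94
j=5,n=6: c = 94+11 = 105

105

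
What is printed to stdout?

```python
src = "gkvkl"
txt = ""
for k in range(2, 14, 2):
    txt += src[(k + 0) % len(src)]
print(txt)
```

k=2: add src[2]='v' → 'v'
k=4: add src[4]='l' → 'vl'
k=6: add src[1]='k' → 'vlk'
k=8: add src[3]='k' → 'vlkk'
k=10: add src[0]='g' → 'vlkkg'
k=12: add src[2]='v' → 'vlkkgv'

vlkkgv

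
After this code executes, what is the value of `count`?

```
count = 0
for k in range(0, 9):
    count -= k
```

k=0: count = 0-0 = 0
k=1: count = 0-1 = -1
k=2: count = (-1)-2 = -3
k=3: count = (-3)-3 = -6
k=4: count = (-6)-4 = -10
k=5: count = (-10)-5 = -15
k=6: count = (-15)-6 = -21
k=7: count = (-21)-7 = -28
k=8: count = (-28)-8 = -36

-36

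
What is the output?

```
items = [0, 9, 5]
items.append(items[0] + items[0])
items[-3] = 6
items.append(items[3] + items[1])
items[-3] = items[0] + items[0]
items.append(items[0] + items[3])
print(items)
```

append items[0]+items[0] = 0+0 = 0 → [0, 9, 5, 0]
items[-3] = 6 → [0, 6, 5, 0]
append items[3]+items[1] = 0+6 = 6 → [0, 6, 5, 0, 6]
items[-3] = items[0]+items[0] = 0+0 = 0 → [0, 6, 0, 0, 6]
append items[0]+items[3] = 0+0 = 0 → [0, 6, 0, 0, 6, 0]

[0, 6, 0, 0, 6, 0]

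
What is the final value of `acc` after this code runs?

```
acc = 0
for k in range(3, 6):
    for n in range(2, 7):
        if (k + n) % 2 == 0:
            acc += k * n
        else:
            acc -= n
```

k=3,n=2: odd sum, acc = 0-2 = -2
k=3,n=3: even sum, acc = (-2)+9 = 7
k=3,n=4: odd sum, acc = 7-4 = 3
k=3,n=5: even sum, acc = 3+15 = 18
k=3,n=6: odd sum, acc = 18-6 = 12
k=4,n=2: even sum, acc = 12+8 = 20
k=4,n=3: odd sum, acc = 20-3 = 17
k=4,n=4: even sum, acc = 17+16 = 33
k=4,n=5: odd sum, acc = 33-5 = 28
k=4,n=6: even sum, acc = 28+24 = 52
k=5,n=2: odd sum, acc = 52-2 = 50
k=5,n=3: even sum, acc = 50+15 = 65
k=5,n=4: odd sum, acc = 65-4 = 61
k=5,n=5: even sum, acc = 61+25 = 86
k=5,n=6: odd sum, acc = 86-6 = 80

80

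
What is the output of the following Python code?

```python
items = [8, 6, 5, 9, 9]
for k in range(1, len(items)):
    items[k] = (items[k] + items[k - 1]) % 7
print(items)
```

k=1: items[1] = (6+8)%7 = 0 → [8, 0, 5, 9, 9]
k=2: items[2] = (5+0)%7 = 5 → [8, 0, 5, 9, 9]
k=3: items[3] = (9+5)%7 = 0 → [8, 0, 5, 0, 9]
k=4: items[4] = (9+0)%7 = 2 → [8, 0, 5, 0, 2]

[8, 0, 5, 0, 2]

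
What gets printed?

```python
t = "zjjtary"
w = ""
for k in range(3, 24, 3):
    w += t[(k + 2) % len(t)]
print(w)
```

rjaztyj

k=3: add t[5]='r' → 'r'
k=6: add t[1]='j' → 'rj'
k=9: add t[4]='a' → 'rja'
k=12: add t[0]='z' → 'rjaz'
k=15: add t[3]='t' → 'rjazt'
k=18: add t[6]='y' → 'rjazty'
k=21: add t[2]='j' → 'rjaztyj'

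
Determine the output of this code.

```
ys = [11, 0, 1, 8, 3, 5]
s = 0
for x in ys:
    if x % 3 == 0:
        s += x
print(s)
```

3

x=11: not %3==0
x=0: %3==0, s = 0+0 = 0
x=1: not %3==0
x=8: not %3==0
x=3: %3==0, s = 0+3 = 3
x=5: not %3==0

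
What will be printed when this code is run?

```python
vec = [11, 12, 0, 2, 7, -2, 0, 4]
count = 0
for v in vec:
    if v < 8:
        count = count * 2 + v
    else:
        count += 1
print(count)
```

212

v=11: not <8, count = 0+1 = 1
v=12: not <8, count = 1+1 = 2
v=0: <8, count = 2*2+0 = 4
v=2: <8, count = 4*2+2 = 10
v=7: <8, count = 10*2+7 = 27
v=-2: <8, count = 27*2+(-2) = 52
v=0: <8, count = 52*2+0 = 104
v=4: <8, count = 104*2+4 = 212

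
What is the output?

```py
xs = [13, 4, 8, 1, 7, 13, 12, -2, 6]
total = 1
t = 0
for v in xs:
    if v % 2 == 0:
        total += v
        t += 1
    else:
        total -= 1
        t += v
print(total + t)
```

64

v=13: not even, total = 1-1 = 0; t=13
v=4: even, total = 0+4 = 4; t=14
v=8: even, total = 4+8 = 12; t=15
v=1: not even, total = 12-1 = 11; t=16
v=7: not even, total = 11-1 = 10; t=23
v=13: not even, total = 10-1 = 9; t=36
v=12: even, total = 9+12 = 21; t=37
v=-2: even, total = 21+(-2) = 19; t=38
v=6: even, total = 19+6 = 25; t=39
total+t = 25+39 = 64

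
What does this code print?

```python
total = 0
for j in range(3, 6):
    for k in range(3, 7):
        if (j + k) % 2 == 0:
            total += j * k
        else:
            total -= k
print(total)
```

j=3,k=3: even sum, total = 0+9 = 9
j=3,k=4: odd sum, total = 9-4 = 5
j=3,k=5: even sum, total = 5+15 = 20
j=3,k=6: odd sum, total = 20-6 = 14
j=4,k=3: odd sum, total = 14-3 = 11
j=4,k=4: even sum, total = 11+16 = 27
j=4,k=5: odd sum, total = 27-5 = 22
j=4,k=6: even sum, total = 22+24 = 46
j=5,k=3: even sum, total = 46+15 = 61
j=5,k=4: odd sum, total = 61-4 = 57
j=5,k=5: even sum, total = 57+25 = 82
j=5,k=6: odd sum, total = 82-6 = 76

76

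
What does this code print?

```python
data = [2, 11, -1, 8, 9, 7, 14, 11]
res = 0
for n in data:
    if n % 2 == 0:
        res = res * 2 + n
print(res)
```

n=2: even, res = 0*2+2 = 2
n=11: not even
n=-1: not even
n=8: even, res = 2*2+8 = 12
n=9: not even
n=7: not even
n=14: even, res = 12*2+14 = 38
n=11: not even

38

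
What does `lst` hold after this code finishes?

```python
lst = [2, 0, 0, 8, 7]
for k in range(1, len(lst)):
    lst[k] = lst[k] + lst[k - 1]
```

[2, 2, 2, 10, 17]

k=1: lst[1] = 0+2 = 2 → [2, 2, 0, 8, 7]
k=2: lst[2] = 0+2 = 2 → [2, 2, 2, 8, 7]
k=3: lst[3] = 8+2 = 10 → [2, 2, 2, 10, 7]
k=4: lst[4] = 7+10 = 17 → [2, 2, 2, 10, 17]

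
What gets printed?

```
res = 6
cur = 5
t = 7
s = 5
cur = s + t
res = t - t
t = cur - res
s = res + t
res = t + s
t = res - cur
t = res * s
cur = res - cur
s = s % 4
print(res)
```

24

cur = 5+7 = 12
res = 7-7 = 0
t = 12-0 = 12
s = 0+12 = 12
res = 12+12 = 24
t = 24-12 = 12
t = 24*12 = 288
cur = 24-12 = 12
s = 12%4 = 0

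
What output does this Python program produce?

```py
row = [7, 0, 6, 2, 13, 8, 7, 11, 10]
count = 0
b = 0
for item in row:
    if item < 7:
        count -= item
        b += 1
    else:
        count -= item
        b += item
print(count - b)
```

item=7: not <7, count = 0-7 = -7; b=7
item=0: <7, count = (-7)-0 = -7; b=8
item=6: <7, count = (-7)-6 = -13; b=9
item=2: <7, count = (-13)-2 = -15; b=10
item=13: not <7, count = (-15)-13 = -28; b=23
item=8: not <7, count = (-28)-8 = -36; b=31
item=7: not <7, count = (-36)-7 = -43; b=38
item=11: not <7, count = (-43)-11 = -54; b=49
item=10: not <7, count = (-54)-10 = -64; b=59
count-b = (-64)-59 = -123

-123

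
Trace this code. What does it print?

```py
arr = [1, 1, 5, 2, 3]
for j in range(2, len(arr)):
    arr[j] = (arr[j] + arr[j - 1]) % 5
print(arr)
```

[1, 1, 1, 3, 1]

j=2: arr[2] = (5+1)%5 = 1 → [1, 1, 1, 2, 3]
j=3: arr[3] = (2+1)%5 = 3 → [1, 1, 1, 3, 3]
j=4: arr[4] = (3+3)%5 = 1 → [1, 1, 1, 3, 1]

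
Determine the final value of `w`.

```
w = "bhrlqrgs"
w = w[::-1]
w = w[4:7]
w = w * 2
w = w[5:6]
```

'h'

reverse → 'sgrqlrhb'
slice [4:7] → 'lrh'
repeat ×2 → 'lrhlrh'
slice [5:6] → 'h'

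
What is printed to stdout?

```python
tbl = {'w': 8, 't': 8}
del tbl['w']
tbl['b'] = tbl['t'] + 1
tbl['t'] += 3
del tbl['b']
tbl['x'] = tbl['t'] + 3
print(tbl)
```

del 'w' → {'t': 8}
tbl['b'] = tbl['t']+1 = 9 → {'t': 8, 'b': 9}
tbl['t'] = 8+3 = 11 → {'t': 11, 'b': 9}
del 'b' → {'t': 11}
tbl['x'] = tbl['t']+3 = 14 → {'t': 11, 'x': 14}

{'t': 11, 'x': 14}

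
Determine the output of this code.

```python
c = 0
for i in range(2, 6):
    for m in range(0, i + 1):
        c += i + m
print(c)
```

102

i=2,m=0: c = 0+2 = 2
i=2,m=1: c = 2+3 = 5
i=2,m=2: c = 5+4 = 9
i=3,m=0: c = 9+3 = 12
i=3,m=1: c = 12+4 = 16
i=3,m=2: c = 16+5 = 21
i=3,m=3: c = 21+6 = 27
i=4,m=0: c = 27+4 = 31
i=4,m=1: c = 31+5 = 36
i=4,m=2: c = 36+6 = 42
i=4,m=3: c = 42+7 = 49
i=4,m=4: c = 49+8 = 57
i=5,m=0: c = 57+5 = 62
i=5,m=1: c = 62+6 = 68
i=5,m=2: c = 68+7 = 75
i=5,m=3: c = 75+8 = 83
i=5,m=4: c = 83+9 = 92
i=5,m=5: c = 92+10 = 102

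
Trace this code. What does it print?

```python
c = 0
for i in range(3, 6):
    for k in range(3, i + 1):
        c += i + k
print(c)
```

48

i=3,k=3: c = 0+6 = 6
i=4,k=3: c = 6+7 = 13
i=4,k=4: c = 13+8 = 21
i=5,k=3: c = 21+8 = 29
i=5,k=4: c = 29+9 = 38
i=5,k=5: c = 38+10 = 48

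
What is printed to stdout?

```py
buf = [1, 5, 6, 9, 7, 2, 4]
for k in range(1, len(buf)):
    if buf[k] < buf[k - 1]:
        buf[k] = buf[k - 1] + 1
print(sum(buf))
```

54

k=1: 5>=1, unchanged → [1, 5, 6, 9, 7, 2, 4]
k=2: 6>=5, unchanged → [1, 5, 6, 9, 7, 2, 4]
k=3: 9>=6, unchanged → [1, 5, 6, 9, 7, 2, 4]
k=4: 7<9, buf[4] = 9+1 = 10 → [1, 5, 6, 9, 10, 2, 4]
k=5: 2<10, buf[5] = 10+1 = 11 → [1, 5, 6, 9, 10, 11, 4]
k=6: 4<11, buf[6] = 11+1 = 12 → [1, 5, 6, 9, 10, 11, 12]
sum = 54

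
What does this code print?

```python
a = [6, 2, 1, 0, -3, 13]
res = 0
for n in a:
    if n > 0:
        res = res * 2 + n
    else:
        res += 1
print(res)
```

75

n=6: >0, res = 0*2+6 = 6
n=2: >0, res = 6*2+2 = 14
n=1: >0, res = 14*2+1 = 29
n=0: not >0, res = 29+1 = 30
n=-3: not >0, res = 30+1 = 31
n=13: >0, res = 31*2+13 = 75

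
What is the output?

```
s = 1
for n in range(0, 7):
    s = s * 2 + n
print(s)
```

248

n=0: s = 1*2+0 = 2
n=1: s = 2*2+1 = 5
n=2: s = 5*2+2 = 12
n=3: s = 12*2+3 = 27
n=4: s = 27*2+4 = 58
n=5: s = 58*2+5 = 121
n=6: s = 121*2+6 = 248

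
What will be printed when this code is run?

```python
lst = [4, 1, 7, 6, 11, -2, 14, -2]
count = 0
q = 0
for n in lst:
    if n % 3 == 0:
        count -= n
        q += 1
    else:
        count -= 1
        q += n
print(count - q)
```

-47

n=4: not %3==0, count = 0-1 = -1; q=4
n=1: not %3==0, count = (-1)-1 = -2; q=5
n=7: not %3==0, count = (-2)-1 = -3; q=12
n=6: %3==0, count = (-3)-6 = -9; q=13
n=11: not %3==0, count = (-9)-1 = -10; q=24
n=-2: not %3==0, count = (-10)-1 = -11; q=22
n=14: not %3==0, count = (-11)-1 = -12; q=36
n=-2: not %3==0, count = (-12)-1 = -13; q=34
count-q = (-13)-34 = -47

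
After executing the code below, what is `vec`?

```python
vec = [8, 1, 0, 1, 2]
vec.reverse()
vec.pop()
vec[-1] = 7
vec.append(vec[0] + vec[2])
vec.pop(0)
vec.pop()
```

reverse → [2, 1, 0, 1, 8]
pop() removes 8 → [2, 1, 0, 1]
vec[-1] = 7 → [2, 1, 0, 7]
append vec[0]+vec[2] = 2+0 = 2 → [2, 1, 0, 7, 2]
pop(0) removes 2 → [1, 0, 7, 2]
pop() removes 2 → [1, 0, 7]

[1, 0, 7]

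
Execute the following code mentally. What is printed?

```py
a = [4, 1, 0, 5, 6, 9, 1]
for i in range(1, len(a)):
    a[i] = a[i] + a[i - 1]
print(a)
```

i=1: a[1] = 1+4 = 5 → [4, 5, 0, 5, 6, 9, 1]
i=2: a[2] = 0+5 = 5 → [4, 5, 5, 5, 6, 9, 1]
i=3: a[3] = 5+5 = 10 → [4, 5, 5, 10, 6, 9, 1]
i=4: a[4] = 6+10 = 16 → [4, 5, 5, 10, 16, 9, 1]
i=5: a[5] = 9+16 = 25 → [4, 5, 5, 10, 16, 25, 1]
i=6: a[6] = 1+25 = 26 → [4, 5, 5, 10, 16, 25, 26]

[4, 5, 5, 10, 16, 25, 26]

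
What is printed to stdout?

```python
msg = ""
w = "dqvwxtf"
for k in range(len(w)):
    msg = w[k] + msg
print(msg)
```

k=0: prepend 'd' → 'd'
k=1: prepend 'q' → 'qd'
k=2: prepend 'v' → 'vqd'
k=3: prepend 'w' → 'wvqd'
k=4: prepend 'x' → 'xwvqd'
k=5: prepend 't' → 'txwvqd'
k=6: prepend 'f' → 'ftxwvqd'

ftxwvqd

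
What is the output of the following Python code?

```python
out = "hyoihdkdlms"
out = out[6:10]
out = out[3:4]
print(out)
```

m

slice [6:10] → 'kdlm'
slice [3:4] → 'm'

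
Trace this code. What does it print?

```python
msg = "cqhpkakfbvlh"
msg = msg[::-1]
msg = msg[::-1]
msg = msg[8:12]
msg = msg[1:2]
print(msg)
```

v

reverse → 'hlvbfkakphqc'
reverse → 'cqhpkakfbvlh'
slice [8:12] → 'bvlh'
slice [1:2] → 'v'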